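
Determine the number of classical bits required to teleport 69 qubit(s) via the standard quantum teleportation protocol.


Quantum teleportation requires 2 classical bits per qubit teleported.
69 qubit(s) -> 2 * 69 = 138 classical bits

138


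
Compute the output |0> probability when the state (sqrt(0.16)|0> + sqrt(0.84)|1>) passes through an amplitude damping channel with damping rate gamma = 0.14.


For amplitude damping with parameter gamma on state sqrt(a)|0> + sqrt(b)|1>:
alpha^2 = 0.16, beta^2 = 0.84
P(|0>) = alpha^2 + gamma * beta^2
= 0.16 + 0.14 * 0.84
= 0.16 + 0.1176
= 0.2776

0.2776


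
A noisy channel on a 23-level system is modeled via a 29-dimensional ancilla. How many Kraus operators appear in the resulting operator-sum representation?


Tracing out the environment in an orthonormal basis {|i>_E} gives Kraus operators K_i = <i|_E U |0>_E.
Number of Kraus operators = dim(H_env) = d_env
= 29

29


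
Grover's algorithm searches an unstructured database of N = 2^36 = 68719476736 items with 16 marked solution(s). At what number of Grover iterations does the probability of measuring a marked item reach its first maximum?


After j Grover iterations the success probability is P(j) = sin^2((2j+1)*theta), where sin(theta) = sqrt(k/N).
N = 2^36 = 68719476736, k = 16
sin(theta) = sqrt(k/N) = 1.525878906e-05
theta = arcsin(sqrt(k/N)) = 1.525878906e-05 rad
P(j) reaches its first maximum when (2j+1)*theta is as close as possible to pi/2, i.e. j = round(pi/(4*theta) - 1/2).
pi/(4*theta) - 1/2 = 51471.3540
(For comparison, the common estimate pi/4 * sqrt(N/k) = 51471.8540; the exact maximiser is used here.)
Optimal iterations = 51471

51471


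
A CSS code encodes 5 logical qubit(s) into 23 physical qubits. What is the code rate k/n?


Code rate R = k/n
= 5/23
= 0.2174

0.2174


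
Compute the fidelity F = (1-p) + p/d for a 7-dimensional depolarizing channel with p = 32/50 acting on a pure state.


F = (1-p) + p/d
= (1 - 0.6400) + 0.6400/7
= 0.3600 + 0.0914
= 0.4514

0.4514


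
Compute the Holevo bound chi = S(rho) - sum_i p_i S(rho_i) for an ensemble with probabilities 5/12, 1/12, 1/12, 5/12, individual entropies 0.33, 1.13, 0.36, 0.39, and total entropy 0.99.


chi = S(rho) - sum_i p_i * S(rho_i)
Weighted entropy = 5/12 * 0.33 + 1/12 * 1.13 + 1/12 * 0.36 + 5/12 * 0.39
= 0.4242
chi = 0.99 - 0.4242
= 0.5658

0.5658


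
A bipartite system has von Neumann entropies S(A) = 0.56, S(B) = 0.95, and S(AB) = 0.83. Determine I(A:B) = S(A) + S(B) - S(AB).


I(A:B) = S(A) + S(B) - S(AB)
= 0.56 + 0.95 - 0.83
= 0.6800

0.6800


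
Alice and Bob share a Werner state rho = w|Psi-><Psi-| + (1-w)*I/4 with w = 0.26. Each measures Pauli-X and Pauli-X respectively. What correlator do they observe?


|Psi-> = (|01> - |10>)/sqrt(2)
For the pure Bell state, <X_A X_B> = -1 (Bell-state Pauli correlator).
The maximally-mixed part I/4 has tr(I/4 * P tensor P) = 0 for any traceless Pauli P.
So <X_A X_B>_rho = w * (-1) + (1 - w) * 0
= 0.26 * (-1)
= -0.2600

-0.2600


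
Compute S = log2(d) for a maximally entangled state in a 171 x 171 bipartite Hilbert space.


For a maximally entangled state in d x d:
S = log2(d) = log2(171)
= 7.4179

7.4179


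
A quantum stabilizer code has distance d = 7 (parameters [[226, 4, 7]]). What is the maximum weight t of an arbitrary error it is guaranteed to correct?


Code parameters: [[226, 4, 7]], distance d = 7.
Number of correctable errors = floor((d-1)/2)
= floor((7 - 1)/2)
= floor(6/2)
= 3

3


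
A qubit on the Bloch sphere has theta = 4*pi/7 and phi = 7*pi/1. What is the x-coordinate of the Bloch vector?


theta = 1.7952, phi = 21.9911
r_x = sin(theta)*cos(phi) = 0.9749 * -1.0000
r_x = -0.9749

-0.9749


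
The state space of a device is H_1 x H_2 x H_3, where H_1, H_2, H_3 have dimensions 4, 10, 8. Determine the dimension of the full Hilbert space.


dim(H_1 x H_2 x H_3) = 4 * 10 * 8
= 40 * 8
= 320

320


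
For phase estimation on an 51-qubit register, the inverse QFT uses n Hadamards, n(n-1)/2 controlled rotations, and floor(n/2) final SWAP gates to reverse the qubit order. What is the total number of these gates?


Hadamard gates: 51
Controlled rotations: n*(n-1)/2 = 51*50/2 = 1275
SWAP gates: floor(n/2) = floor(51/2) = 25
Total = 51 + 1275 + 25
= 1351

1351


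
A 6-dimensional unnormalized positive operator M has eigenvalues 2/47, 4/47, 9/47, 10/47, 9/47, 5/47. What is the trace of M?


tr(M) = sum of eigenvalues
= 2/47 + 4/47 + 9/47 + 10/47 + 9/47 + 5/47
= 39/47
= 0.8298

0.8298


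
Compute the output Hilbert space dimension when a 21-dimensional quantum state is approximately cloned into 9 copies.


Output space = H^(tensor 9) where dim(H) = 21
dim = 21^9
= 441 (after 2 factors)
= 9261 (after 3 factors)
= 194481 (after 4 factors)
= 4084101 (after 5 factors)
= 85766121 (after 6 factors)
= 1801088541 (after 7 factors)
= 37822859361 (after 8 factors)
= 794280046581 (after 9 factors)
= 794280046581

794280046581


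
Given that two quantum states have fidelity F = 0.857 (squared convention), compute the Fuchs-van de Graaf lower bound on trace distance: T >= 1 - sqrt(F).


Fuchs-van de Graaf (squared-fidelity convention): 1 - sqrt(F) <= T <= sqrt(1 - F).
Lower bound: T >= 1 - sqrt(F)
sqrt(F) = sqrt(0.857) = 0.9257
T >= 1 - 0.9257
T >= 0.0743

0.0743


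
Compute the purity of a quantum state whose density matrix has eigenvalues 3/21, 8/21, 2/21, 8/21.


tr(rho^2) = sum of eigenvalues squared
= (3/21)^2 + (8/21)^2 + (2/21)^2 + (8/21)^2
= (9 + 64 + 4 + 64) / 441
= 141/441
= 0.3197

0.3197


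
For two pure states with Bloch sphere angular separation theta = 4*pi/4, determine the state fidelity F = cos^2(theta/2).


For states separated by angle theta on Bloch sphere:
F = cos^2(theta/2)
theta = 4*pi/4 = 3.1416
theta/2 = 1.5708
cos(theta/2) = 0.0000
F = 0.0000

0.0000


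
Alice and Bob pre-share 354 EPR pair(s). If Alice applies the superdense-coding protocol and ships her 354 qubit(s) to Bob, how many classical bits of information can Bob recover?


Superdense coding allows 2 classical bits per shared entangled pair.
354 pair(s) -> 2 * 354 = 708 classical bits

708


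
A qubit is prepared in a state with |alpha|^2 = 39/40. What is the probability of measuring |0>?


|alpha|^2 = 39/40 = 0.9750
|beta|^2 = 1 - 39/40 = 1/40 = 0.0250
P(|0>) = |alpha|^2 = 0.9750

0.9750


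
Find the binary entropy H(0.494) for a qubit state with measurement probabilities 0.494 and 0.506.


S = -p*log2(p) - (1-p)*log2(1-p)
p = 0.4940, 1-p = 0.5060
= -0.4940 * log2(0.4940) - 0.5060 * log2(0.5060)
= -(-0.5026) - (-0.4973)
= 0.9999

0.9999


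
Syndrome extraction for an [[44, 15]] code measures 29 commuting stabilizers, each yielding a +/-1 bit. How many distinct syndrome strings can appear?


Each stabilizer generator gives a binary (+1 or -1) measurement outcome.
With 29 independent generators:
Total syndromes = 2^29
= 536870912

536870912


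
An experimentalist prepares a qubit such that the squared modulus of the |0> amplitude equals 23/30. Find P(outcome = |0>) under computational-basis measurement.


|alpha|^2 = 23/30 = 0.7667
|beta|^2 = 1 - 23/30 = 7/30 = 0.2333
P(|0>) = |alpha|^2 = 0.7667

0.7667


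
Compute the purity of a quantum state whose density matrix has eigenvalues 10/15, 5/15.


tr(rho^2) = sum of eigenvalues squared
= (10/15)^2 + (5/15)^2
= (100 + 25) / 225
= 125/225
= 0.5556

0.5556


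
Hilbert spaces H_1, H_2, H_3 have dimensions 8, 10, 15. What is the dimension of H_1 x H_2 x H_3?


dim(H_1 x H_2 x H_3) = 8 * 10 * 15
= 80 * 15
= 1200

1200


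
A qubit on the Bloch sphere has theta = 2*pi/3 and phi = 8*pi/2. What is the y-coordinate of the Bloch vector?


theta = 2.0944, phi = 12.5664
r_y = sin(theta)*sin(phi) = 0.8660 * 0.0000
r_y = 0.0000

0.0000


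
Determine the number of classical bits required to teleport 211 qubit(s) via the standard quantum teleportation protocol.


Quantum teleportation requires 2 classical bits per qubit teleported.
211 qubit(s) -> 2 * 211 = 422 classical bits

422


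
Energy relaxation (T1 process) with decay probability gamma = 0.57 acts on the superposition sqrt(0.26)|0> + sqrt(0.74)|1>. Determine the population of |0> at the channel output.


For amplitude damping with parameter gamma on state sqrt(a)|0> + sqrt(b)|1>:
alpha^2 = 0.26, beta^2 = 0.74
P(|0>) = alpha^2 + gamma * beta^2
= 0.26 + 0.57 * 0.74
= 0.26 + 0.4218
= 0.6818

0.6818


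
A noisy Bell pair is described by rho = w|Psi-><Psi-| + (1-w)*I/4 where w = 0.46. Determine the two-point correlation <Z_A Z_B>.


|Psi-> = (|01> - |10>)/sqrt(2)
For the pure Bell state, <Z_A Z_B> = -1 (Bell-state Pauli correlator).
The maximally-mixed part I/4 has tr(I/4 * P tensor P) = 0 for any traceless Pauli P.
So <Z_A Z_B>_rho = w * (-1) + (1 - w) * 0
= 0.46 * (-1)
= -0.4600

-0.4600


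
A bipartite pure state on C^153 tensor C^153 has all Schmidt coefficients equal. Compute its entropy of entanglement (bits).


For a maximally entangled state in d x d:
S = log2(d) = log2(153)
= 7.2574

7.2574


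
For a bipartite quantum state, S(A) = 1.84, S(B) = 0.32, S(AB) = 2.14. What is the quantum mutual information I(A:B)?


I(A:B) = S(A) + S(B) - S(AB)
= 1.84 + 0.32 - 2.14
= 0.0200

0.0200


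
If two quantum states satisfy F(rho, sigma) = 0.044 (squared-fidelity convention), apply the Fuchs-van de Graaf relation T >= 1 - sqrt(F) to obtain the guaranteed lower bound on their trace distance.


Fuchs-van de Graaf (squared-fidelity convention): 1 - sqrt(F) <= T <= sqrt(1 - F).
Lower bound: T >= 1 - sqrt(F)
sqrt(F) = sqrt(0.044) = 0.2098
T >= 1 - 0.2098
T >= 0.7902

0.7902


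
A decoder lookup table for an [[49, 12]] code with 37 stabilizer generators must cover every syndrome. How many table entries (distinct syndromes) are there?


Each stabilizer generator gives a binary (+1 or -1) measurement outcome.
With 37 independent generators:
Total syndromes = 2^37
= 137438953472

137438953472


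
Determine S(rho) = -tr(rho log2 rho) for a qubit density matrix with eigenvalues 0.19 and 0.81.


S = -p*log2(p) - (1-p)*log2(1-p)
p = 0.1900, 1-p = 0.8100
= -0.1900 * log2(0.1900) - 0.8100 * log2(0.8100)
= -(-0.4552) - (-0.2462)
= 0.7015

0.7015


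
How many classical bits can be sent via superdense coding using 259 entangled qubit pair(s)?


Superdense coding allows 2 classical bits per shared entangled pair.
259 pair(s) -> 2 * 259 = 518 classical bits

518


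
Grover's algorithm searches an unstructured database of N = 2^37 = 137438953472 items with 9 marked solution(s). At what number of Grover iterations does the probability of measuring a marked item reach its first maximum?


After j Grover iterations the success probability is P(j) = sin^2((2j+1)*theta), where sin(theta) = sqrt(k/N).
N = 2^37 = 137438953472, k = 9
sin(theta) = sqrt(k/N) = 8.092194914e-06
theta = arcsin(sqrt(k/N)) = 8.092194914e-06 rad
P(j) reaches its first maximum when (2j+1)*theta is as close as possible to pi/2, i.e. j = round(pi/(4*theta) - 1/2).
pi/(4*theta) - 1/2 = 97055.7587
(For comparison, the common estimate pi/4 * sqrt(N/k) = 97056.2587; the exact maximiser is used here.)
Optimal iterations = 97056

97056


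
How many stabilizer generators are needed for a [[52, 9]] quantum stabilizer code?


For an [[n,k]] stabilizer code:
Number of stabilizer generators = n - k
= 52 - 9
= 43

43


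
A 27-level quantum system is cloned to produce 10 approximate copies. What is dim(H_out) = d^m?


Output space = H^(tensor 10) where dim(H) = 27
dim = 27^10
= 729 (after 2 factors)
= 19683 (after 3 factors)
= 531441 (after 4 factors)
= 14348907 (after 5 factors)
= 387420489 (after 6 factors)
= 10460353203 (after 7 factors)
= 282429536481 (after 8 factors)
= 7625597484987 (after 9 factors)
= 205891132094649 (after 10 factors)
= 205891132094649

205891132094649


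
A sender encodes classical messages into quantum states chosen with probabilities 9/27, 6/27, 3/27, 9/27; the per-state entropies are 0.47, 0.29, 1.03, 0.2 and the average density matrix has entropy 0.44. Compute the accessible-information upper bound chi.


chi = S(rho) - sum_i p_i * S(rho_i)
Weighted entropy = 9/27 * 0.47 + 6/27 * 0.29 + 3/27 * 1.03 + 9/27 * 0.2
= 0.4022
chi = 0.44 - 0.4022
= 0.0378

0.0378


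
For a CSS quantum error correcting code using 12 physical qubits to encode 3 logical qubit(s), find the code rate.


Code rate R = k/n
= 3/12
= 0.2500

0.2500


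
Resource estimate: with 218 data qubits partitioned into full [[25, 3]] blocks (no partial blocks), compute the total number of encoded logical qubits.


Each code block uses 25 physical qubits for 3 logical qubit(s).
Number of complete blocks = floor(218 / 25) = 8
Logical qubits = 8 * 3
= 24

24


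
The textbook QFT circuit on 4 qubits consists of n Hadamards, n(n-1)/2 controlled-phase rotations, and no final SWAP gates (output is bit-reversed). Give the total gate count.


Hadamard gates: 4
Controlled rotations: n*(n-1)/2 = 4*3/2 = 6
SWAP gates: 0 (omitted)
Total = 4 + 6
= 10

10


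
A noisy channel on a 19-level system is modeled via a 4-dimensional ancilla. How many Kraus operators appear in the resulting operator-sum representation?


Tracing out the environment in an orthonormal basis {|i>_E} gives Kraus operators K_i = <i|_E U |0>_E.
Number of Kraus operators = dim(H_env) = d_env
= 4

4


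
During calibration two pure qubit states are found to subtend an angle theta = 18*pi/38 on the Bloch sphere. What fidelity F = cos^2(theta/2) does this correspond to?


For states separated by angle theta on Bloch sphere:
F = cos^2(theta/2)
theta = 18*pi/38 = 1.4881
theta/2 = 0.7441
cos(theta/2) = 0.7357
F = 0.5413

0.5413


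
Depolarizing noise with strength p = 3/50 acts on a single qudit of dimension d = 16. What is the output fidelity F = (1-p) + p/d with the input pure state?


F = (1-p) + p/d
= (1 - 0.0600) + 0.0600/16
= 0.9400 + 0.0037
= 0.9437

0.9437


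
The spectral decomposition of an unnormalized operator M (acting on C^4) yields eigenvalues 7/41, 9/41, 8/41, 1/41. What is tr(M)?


tr(M) = sum of eigenvalues
= 7/41 + 9/41 + 8/41 + 1/41
= 25/41
= 0.6098

0.6098


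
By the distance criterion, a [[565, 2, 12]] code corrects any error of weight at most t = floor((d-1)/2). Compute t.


Code parameters: [[565, 2, 12]], distance d = 12.
Number of correctable errors = floor((d-1)/2)
= floor((12 - 1)/2)
= floor(11/2)
= 5

5


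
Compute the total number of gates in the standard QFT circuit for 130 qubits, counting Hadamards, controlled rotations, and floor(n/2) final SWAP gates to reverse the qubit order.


Hadamard gates: 130
Controlled rotations: n*(n-1)/2 = 130*129/2 = 8385
SWAP gates: floor(n/2) = floor(130/2) = 65
Total = 130 + 8385 + 65
= 8580

8580


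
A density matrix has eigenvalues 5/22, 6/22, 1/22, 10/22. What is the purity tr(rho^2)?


tr(rho^2) = sum of eigenvalues squared
= (5/22)^2 + (6/22)^2 + (1/22)^2 + (10/22)^2
= (25 + 36 + 1 + 100) / 484
= 162/484
= 0.3347

0.3347


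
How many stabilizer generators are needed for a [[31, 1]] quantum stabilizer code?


For an [[n,k]] stabilizer code:
Number of stabilizer generators = n - k
= 31 - 1
= 30

30


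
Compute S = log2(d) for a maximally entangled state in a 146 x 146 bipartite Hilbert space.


For a maximally entangled state in d x d:
S = log2(d) = log2(146)
= 7.1898

7.1898


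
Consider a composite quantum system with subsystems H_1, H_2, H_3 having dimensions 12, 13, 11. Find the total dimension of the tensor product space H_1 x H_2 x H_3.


dim(H_1 x H_2 x H_3) = 12 * 13 * 11
= 156 * 11
= 1716

1716


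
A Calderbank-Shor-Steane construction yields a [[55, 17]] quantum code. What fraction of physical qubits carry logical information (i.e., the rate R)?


Code rate R = k/n
= 17/55
= 0.3091

0.3091


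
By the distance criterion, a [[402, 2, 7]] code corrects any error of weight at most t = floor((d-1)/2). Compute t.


Code parameters: [[402, 2, 7]], distance d = 7.
Number of correctable errors = floor((d-1)/2)
= floor((7 - 1)/2)
= floor(6/2)
= 3

3


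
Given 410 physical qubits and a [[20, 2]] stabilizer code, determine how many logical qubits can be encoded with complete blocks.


Each code block uses 20 physical qubits for 2 logical qubit(s).
Number of complete blocks = floor(410 / 20) = 20
Logical qubits = 20 * 2
= 40

40


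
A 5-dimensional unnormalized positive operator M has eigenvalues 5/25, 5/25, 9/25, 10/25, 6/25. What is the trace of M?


tr(M) = sum of eigenvalues
= 5/25 + 5/25 + 9/25 + 10/25 + 6/25
= 35/25
= 1.4000

1.4000


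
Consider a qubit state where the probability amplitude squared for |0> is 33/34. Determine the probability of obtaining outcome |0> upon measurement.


|alpha|^2 = 33/34 = 0.9706
|beta|^2 = 1 - 33/34 = 1/34 = 0.0294
P(|0>) = |alpha|^2 = 0.9706

0.9706


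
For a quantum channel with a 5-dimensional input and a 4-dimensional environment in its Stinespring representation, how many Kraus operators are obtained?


Tracing out the environment in an orthonormal basis {|i>_E} gives Kraus operators K_i = <i|_E U |0>_E.
Number of Kraus operators = dim(H_env) = d_env
= 4

4


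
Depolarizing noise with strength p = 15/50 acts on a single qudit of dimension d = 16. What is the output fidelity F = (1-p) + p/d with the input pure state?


F = (1-p) + p/d
= (1 - 0.3000) + 0.3000/16
= 0.7000 + 0.0187
= 0.7188

0.7188


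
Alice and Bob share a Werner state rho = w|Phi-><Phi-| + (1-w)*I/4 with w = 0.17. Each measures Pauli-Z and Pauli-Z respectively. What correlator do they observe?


|Phi-> = (|00> - |11>)/sqrt(2)
For the pure Bell state, <Z_A Z_B> = +1 (Bell-state Pauli correlator).
The maximally-mixed part I/4 has tr(I/4 * P tensor P) = 0 for any traceless Pauli P.
So <Z_A Z_B>_rho = w * (+1) + (1 - w) * 0
= 0.17 * (+1)
= 0.1700

0.1700


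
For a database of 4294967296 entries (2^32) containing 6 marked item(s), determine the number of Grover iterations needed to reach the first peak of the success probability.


After j Grover iterations the success probability is P(j) = sin^2((2j+1)*theta), where sin(theta) = sqrt(k/N).
N = 2^32 = 4294967296, k = 6
sin(theta) = sqrt(k/N) = 3.73762473e-05
theta = arcsin(sqrt(k/N)) = 3.73762473e-05 rad
P(j) reaches its first maximum when (2j+1)*theta is as close as possible to pi/2, i.e. j = round(pi/(4*theta) - 1/2).
pi/(4*theta) - 1/2 = 21012.7964
(For comparison, the common estimate pi/4 * sqrt(N/k) = 21013.2964; the exact maximiser is used here.)
Optimal iterations = 21013

21013


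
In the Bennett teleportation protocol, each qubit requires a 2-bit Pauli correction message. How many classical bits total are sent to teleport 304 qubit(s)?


Quantum teleportation requires 2 classical bits per qubit teleported.
304 qubit(s) -> 2 * 304 = 608 classical bits

608


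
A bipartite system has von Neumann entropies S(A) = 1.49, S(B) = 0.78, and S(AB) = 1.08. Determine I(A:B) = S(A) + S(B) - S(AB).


I(A:B) = S(A) + S(B) - S(AB)
= 1.49 + 0.78 - 1.08
= 1.1900

1.1900


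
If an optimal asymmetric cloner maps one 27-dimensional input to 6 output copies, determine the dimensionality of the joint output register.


Output space = H^(tensor 6) where dim(H) = 27
dim = 27^6
= 729 (after 2 factors)
= 19683 (after 3 factors)
= 531441 (after 4 factors)
= 14348907 (after 5 factors)
= 387420489 (after 6 factors)
= 387420489

387420489


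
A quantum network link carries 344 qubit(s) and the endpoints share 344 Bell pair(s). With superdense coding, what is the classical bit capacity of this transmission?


Superdense coding allows 2 classical bits per shared entangled pair.
344 pair(s) -> 2 * 344 = 688 classical bits

688


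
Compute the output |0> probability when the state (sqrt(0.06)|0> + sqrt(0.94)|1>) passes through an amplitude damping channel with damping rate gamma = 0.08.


For amplitude damping with parameter gamma on state sqrt(a)|0> + sqrt(b)|1>:
alpha^2 = 0.06, beta^2 = 0.94
P(|0>) = alpha^2 + gamma * beta^2
= 0.06 + 0.08 * 0.94
= 0.06 + 0.0752
= 0.1352

0.1352


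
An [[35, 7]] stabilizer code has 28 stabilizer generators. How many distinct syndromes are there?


Each stabilizer generator gives a binary (+1 or -1) measurement outcome.
With 28 independent generators:
Total syndromes = 2^28
= 268435456

268435456


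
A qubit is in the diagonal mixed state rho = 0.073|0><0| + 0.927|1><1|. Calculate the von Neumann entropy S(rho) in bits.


S = -p*log2(p) - (1-p)*log2(1-p)
p = 0.0730, 1-p = 0.9270
= -0.0730 * log2(0.0730) - 0.9270 * log2(0.9270)
= -(-0.2756) - (-0.1014)
= 0.3770

0.3770


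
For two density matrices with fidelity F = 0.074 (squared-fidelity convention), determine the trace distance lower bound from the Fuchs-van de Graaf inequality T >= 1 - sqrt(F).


Fuchs-van de Graaf (squared-fidelity convention): 1 - sqrt(F) <= T <= sqrt(1 - F).
Lower bound: T >= 1 - sqrt(F)
sqrt(F) = sqrt(0.074) = 0.2720
T >= 1 - 0.2720
T >= 0.7280

0.7280


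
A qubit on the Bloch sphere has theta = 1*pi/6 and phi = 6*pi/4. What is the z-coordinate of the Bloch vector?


theta = 0.5236, phi = 4.7124
r_z = cos(theta) = 0.8660

0.8660


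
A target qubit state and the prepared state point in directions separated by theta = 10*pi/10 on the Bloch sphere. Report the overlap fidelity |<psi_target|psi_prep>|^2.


For states separated by angle theta on Bloch sphere:
F = cos^2(theta/2)
theta = 10*pi/10 = 3.1416
theta/2 = 1.5708
cos(theta/2) = 0.0000
F = 0.0000

0.0000


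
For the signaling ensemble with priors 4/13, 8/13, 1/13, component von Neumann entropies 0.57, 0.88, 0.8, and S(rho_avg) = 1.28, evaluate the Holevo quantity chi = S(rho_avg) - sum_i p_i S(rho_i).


chi = S(rho) - sum_i p_i * S(rho_i)
Weighted entropy = 4/13 * 0.57 + 8/13 * 0.88 + 1/13 * 0.8
= 0.7785
chi = 1.28 - 0.7785
= 0.5015

0.5015


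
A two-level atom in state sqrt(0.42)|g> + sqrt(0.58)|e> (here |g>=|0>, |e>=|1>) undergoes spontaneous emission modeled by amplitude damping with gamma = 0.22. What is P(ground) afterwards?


For amplitude damping with parameter gamma on state sqrt(a)|0> + sqrt(b)|1>:
alpha^2 = 0.42, beta^2 = 0.58
P(|0>) = alpha^2 + gamma * beta^2
= 0.42 + 0.22 * 0.58
= 0.42 + 0.1276
= 0.5476

0.5476


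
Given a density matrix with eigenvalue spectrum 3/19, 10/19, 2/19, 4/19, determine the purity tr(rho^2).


tr(rho^2) = sum of eigenvalues squared
= (3/19)^2 + (10/19)^2 + (2/19)^2 + (4/19)^2
= (9 + 100 + 4 + 16) / 361
= 129/361
= 0.3573

0.3573


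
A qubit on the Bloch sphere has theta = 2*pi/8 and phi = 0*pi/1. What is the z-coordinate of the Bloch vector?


theta = 0.7854, phi = 0.0000
r_z = cos(theta) = 0.7071

0.7071


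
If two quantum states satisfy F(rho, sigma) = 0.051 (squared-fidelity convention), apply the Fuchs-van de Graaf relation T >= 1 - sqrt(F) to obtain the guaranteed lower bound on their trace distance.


Fuchs-van de Graaf (squared-fidelity convention): 1 - sqrt(F) <= T <= sqrt(1 - F).
Lower bound: T >= 1 - sqrt(F)
sqrt(F) = sqrt(0.051) = 0.2258
T >= 1 - 0.2258
T >= 0.7742

0.7742


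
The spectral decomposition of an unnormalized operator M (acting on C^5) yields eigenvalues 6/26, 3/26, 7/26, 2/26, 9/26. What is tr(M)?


tr(M) = sum of eigenvalues
= 6/26 + 3/26 + 7/26 + 2/26 + 9/26
= 27/26
= 1.0385

1.0385


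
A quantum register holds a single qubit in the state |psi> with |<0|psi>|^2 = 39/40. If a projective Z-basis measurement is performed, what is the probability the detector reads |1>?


|alpha|^2 = 39/40 = 0.9750
|beta|^2 = 1 - 39/40 = 1/40 = 0.0250
P(|1>) = |beta|^2 = 0.0250

0.0250


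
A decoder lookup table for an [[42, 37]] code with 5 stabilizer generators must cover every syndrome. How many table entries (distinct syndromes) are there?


Each stabilizer generator gives a binary (+1 or -1) measurement outcome.
With 5 independent generators:
Total syndromes = 2^5
= 32

32


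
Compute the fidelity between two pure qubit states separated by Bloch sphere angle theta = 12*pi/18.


For states separated by angle theta on Bloch sphere:
F = cos^2(theta/2)
theta = 12*pi/18 = 2.0944
theta/2 = 1.0472
cos(theta/2) = 0.5000
F = 0.2500

0.2500


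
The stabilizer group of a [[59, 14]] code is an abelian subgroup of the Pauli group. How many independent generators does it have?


For an [[n,k]] stabilizer code:
Number of stabilizer generators = n - k
= 59 - 14
= 45

45


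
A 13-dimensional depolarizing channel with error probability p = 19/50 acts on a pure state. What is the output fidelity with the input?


F = (1-p) + p/d
= (1 - 0.3800) + 0.3800/13
= 0.6200 + 0.0292
= 0.6492

0.6492


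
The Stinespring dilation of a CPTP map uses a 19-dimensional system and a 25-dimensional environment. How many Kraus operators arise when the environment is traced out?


Tracing out the environment in an orthonormal basis {|i>_E} gives Kraus operators K_i = <i|_E U |0>_E.
Number of Kraus operators = dim(H_env) = d_env
= 25

25


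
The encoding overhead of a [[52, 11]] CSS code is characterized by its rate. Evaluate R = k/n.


Code rate R = k/n
= 11/52
= 0.2115

0.2115


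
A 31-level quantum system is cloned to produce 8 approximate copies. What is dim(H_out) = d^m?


Output space = H^(tensor 8) where dim(H) = 31
dim = 31^8
= 961 (after 2 factors)
= 29791 (after 3 factors)
= 923521 (after 4 factors)
= 28629151 (after 5 factors)
= 887503681 (after 6 factors)
= 27512614111 (after 7 factors)
= 852891037441 (after 8 factors)
= 852891037441

852891037441


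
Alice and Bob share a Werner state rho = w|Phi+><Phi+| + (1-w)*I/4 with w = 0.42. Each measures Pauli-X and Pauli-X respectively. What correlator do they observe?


|Phi+> = (|00> + |11>)/sqrt(2)
For the pure Bell state, <X_A X_B> = +1 (Bell-state Pauli correlator).
The maximally-mixed part I/4 has tr(I/4 * P tensor P) = 0 for any traceless Pauli P.
So <X_A X_B>_rho = w * (+1) + (1 - w) * 0
= 0.42 * (+1)
= 0.4200

0.4200


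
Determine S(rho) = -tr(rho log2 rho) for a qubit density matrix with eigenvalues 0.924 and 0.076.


S = -p*log2(p) - (1-p)*log2(1-p)
p = 0.9240, 1-p = 0.0760
= -0.9240 * log2(0.9240) - 0.0760 * log2(0.0760)
= -(-0.1054) - (-0.2826)
= 0.3879

0.3879


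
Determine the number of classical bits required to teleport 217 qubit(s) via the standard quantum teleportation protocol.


Quantum teleportation requires 2 classical bits per qubit teleported.
217 qubit(s) -> 2 * 217 = 434 classical bits

434


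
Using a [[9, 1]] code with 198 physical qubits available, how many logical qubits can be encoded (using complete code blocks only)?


Each code block uses 9 physical qubits for 1 logical qubit(s).
Number of complete blocks = floor(198 / 9) = 22
Logical qubits = 22 * 1
= 22

22


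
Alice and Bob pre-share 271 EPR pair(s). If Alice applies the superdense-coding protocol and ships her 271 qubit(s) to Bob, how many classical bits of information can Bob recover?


Superdense coding allows 2 classical bits per shared entangled pair.
271 pair(s) -> 2 * 271 = 542 classical bits

542


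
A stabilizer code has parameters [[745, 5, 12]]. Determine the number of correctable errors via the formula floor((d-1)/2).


Code parameters: [[745, 5, 12]], distance d = 12.
Number of correctable errors = floor((d-1)/2)
= floor((12 - 1)/2)
= floor(11/2)
= 5

5


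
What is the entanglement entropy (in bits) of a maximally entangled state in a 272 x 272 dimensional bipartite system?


For a maximally entangled state in d x d:
S = log2(d) = log2(272)
= 8.0875

8.0875


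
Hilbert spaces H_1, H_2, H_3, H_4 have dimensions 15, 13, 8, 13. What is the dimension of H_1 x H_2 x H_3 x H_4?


dim(H_1 x H_2 x H_3 x H_4) = 15 * 13 * 8 * 13
= 195 * 8 * 13
= 1560 * 13
= 20280

20280


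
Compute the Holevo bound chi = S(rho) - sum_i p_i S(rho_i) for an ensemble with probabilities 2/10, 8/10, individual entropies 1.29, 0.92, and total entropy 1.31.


chi = S(rho) - sum_i p_i * S(rho_i)
Weighted entropy = 2/10 * 1.29 + 8/10 * 0.92
= 0.9940
chi = 1.31 - 0.9940
= 0.3160

0.3160


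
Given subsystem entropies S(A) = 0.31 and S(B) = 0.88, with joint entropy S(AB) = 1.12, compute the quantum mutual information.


I(A:B) = S(A) + S(B) - S(AB)
= 0.31 + 0.88 - 1.12
= 0.0700

0.0700


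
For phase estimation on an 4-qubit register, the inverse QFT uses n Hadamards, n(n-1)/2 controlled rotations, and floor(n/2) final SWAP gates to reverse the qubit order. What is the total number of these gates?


Hadamard gates: 4
Controlled rotations: n*(n-1)/2 = 4*3/2 = 6
SWAP gates: floor(n/2) = floor(4/2) = 2
Total = 4 + 6 + 2
= 12

12


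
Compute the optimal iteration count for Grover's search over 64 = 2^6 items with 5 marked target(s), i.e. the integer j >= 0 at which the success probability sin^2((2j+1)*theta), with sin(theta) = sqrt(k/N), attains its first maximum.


After j Grover iterations the success probability is P(j) = sin^2((2j+1)*theta), where sin(theta) = sqrt(k/N).
N = 2^6 = 64, k = 5
sin(theta) = sqrt(k/N) = 0.2795084972
theta = arcsin(sqrt(k/N)) = 0.2832821653 rad
P(j) reaches its first maximum when (2j+1)*theta is as close as possible to pi/2, i.e. j = round(pi/(4*theta) - 1/2).
pi/(4*theta) - 1/2 = 2.2725
(For comparison, the common estimate pi/4 * sqrt(N/k) = 2.8099; the exact maximiser is used here.)
Optimal iterations = 2

2


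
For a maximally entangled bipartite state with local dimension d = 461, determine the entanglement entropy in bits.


For a maximally entangled state in d x d:
S = log2(d) = log2(461)
= 8.8486

8.8486


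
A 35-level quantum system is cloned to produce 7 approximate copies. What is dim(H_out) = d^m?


Output space = H^(tensor 7) where dim(H) = 35
dim = 35^7
= 1225 (after 2 factors)
= 42875 (after 3 factors)
= 1500625 (after 4 factors)
= 52521875 (after 5 factors)
= 1838265625 (after 6 factors)
= 64339296875 (after 7 factors)
= 64339296875

64339296875


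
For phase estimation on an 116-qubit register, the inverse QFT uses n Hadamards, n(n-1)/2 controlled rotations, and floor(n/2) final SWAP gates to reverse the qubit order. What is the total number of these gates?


Hadamard gates: 116
Controlled rotations: n*(n-1)/2 = 116*115/2 = 6670
SWAP gates: floor(n/2) = floor(116/2) = 58
Total = 116 + 6670 + 58
= 6844

6844


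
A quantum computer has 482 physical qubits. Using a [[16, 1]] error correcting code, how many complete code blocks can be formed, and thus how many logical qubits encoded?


Each code block uses 16 physical qubits for 1 logical qubit(s).
Number of complete blocks = floor(482 / 16) = 30
Logical qubits = 30 * 1
= 30

30


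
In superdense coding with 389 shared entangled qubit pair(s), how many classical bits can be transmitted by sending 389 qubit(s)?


Superdense coding allows 2 classical bits per shared entangled pair.
389 pair(s) -> 2 * 389 = 778 classical bits

778


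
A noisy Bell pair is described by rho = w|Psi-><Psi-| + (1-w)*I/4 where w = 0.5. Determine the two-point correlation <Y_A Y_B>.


|Psi-> = (|01> - |10>)/sqrt(2)
For the pure Bell state, <Y_A Y_B> = -1 (Bell-state Pauli correlator).
The maximally-mixed part I/4 has tr(I/4 * P tensor P) = 0 for any traceless Pauli P.
So <Y_A Y_B>_rho = w * (-1) + (1 - w) * 0
= 0.5 * (-1)
= -0.5000

-0.5000


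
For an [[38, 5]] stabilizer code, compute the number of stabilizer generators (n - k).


For an [[n,k]] stabilizer code:
Number of stabilizer generators = n - k
= 38 - 5
= 33

33


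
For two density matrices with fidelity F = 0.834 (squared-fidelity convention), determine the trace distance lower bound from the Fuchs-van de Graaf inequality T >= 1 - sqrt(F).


Fuchs-van de Graaf (squared-fidelity convention): 1 - sqrt(F) <= T <= sqrt(1 - F).
Lower bound: T >= 1 - sqrt(F)
sqrt(F) = sqrt(0.834) = 0.9132
T >= 1 - 0.9132
T >= 0.0868

0.0868


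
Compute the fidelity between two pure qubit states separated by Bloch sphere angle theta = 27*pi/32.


For states separated by angle theta on Bloch sphere:
F = cos^2(theta/2)
theta = 27*pi/32 = 2.6507
theta/2 = 1.3254
cos(theta/2) = 0.2430
F = 0.0590

0.0590


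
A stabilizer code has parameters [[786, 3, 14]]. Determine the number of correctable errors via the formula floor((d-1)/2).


Code parameters: [[786, 3, 14]], distance d = 14.
Number of correctable errors = floor((d-1)/2)
= floor((14 - 1)/2)
= floor(13/2)
= 6

6


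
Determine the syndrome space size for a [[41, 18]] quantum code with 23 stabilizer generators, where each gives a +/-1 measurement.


Each stabilizer generator gives a binary (+1 or -1) measurement outcome.
With 23 independent generators:
Total syndromes = 2^23
= 8388608

8388608


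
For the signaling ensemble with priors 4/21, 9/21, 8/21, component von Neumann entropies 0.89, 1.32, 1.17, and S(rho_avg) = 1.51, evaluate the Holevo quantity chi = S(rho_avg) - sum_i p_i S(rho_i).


chi = S(rho) - sum_i p_i * S(rho_i)
Weighted entropy = 4/21 * 0.89 + 9/21 * 1.32 + 8/21 * 1.17
= 1.1810
chi = 1.51 - 1.1810
= 0.3290

0.3290


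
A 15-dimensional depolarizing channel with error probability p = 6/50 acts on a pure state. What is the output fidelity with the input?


F = (1-p) + p/d
= (1 - 0.1200) + 0.1200/15
= 0.8800 + 0.0080
= 0.8880

0.8880


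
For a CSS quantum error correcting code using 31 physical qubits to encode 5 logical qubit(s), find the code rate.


Code rate R = k/n
= 5/31
= 0.1613

0.1613


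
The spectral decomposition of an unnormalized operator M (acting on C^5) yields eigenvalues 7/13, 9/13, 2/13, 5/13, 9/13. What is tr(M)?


tr(M) = sum of eigenvalues
= 7/13 + 9/13 + 2/13 + 5/13 + 9/13
= 32/13
= 2.4615

2.4615


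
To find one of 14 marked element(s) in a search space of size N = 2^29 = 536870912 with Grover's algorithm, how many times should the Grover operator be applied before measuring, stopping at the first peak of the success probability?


After j Grover iterations the success probability is P(j) = sin^2((2j+1)*theta), where sin(theta) = sqrt(k/N).
N = 2^29 = 536870912, k = 14
sin(theta) = sqrt(k/N) = 0.0001614838447
theta = arcsin(sqrt(k/N)) = 0.0001614838454 rad
P(j) reaches its first maximum when (2j+1)*theta is as close as possible to pi/2, i.e. j = round(pi/(4*theta) - 1/2).
pi/(4*theta) - 1/2 = 4863.1330
(For comparison, the common estimate pi/4 * sqrt(N/k) = 4863.6330; the exact maximiser is used here.)
Optimal iterations = 4863

4863


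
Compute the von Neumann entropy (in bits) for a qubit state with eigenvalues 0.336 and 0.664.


S = -p*log2(p) - (1-p)*log2(1-p)
p = 0.3360, 1-p = 0.6640
= -0.3360 * log2(0.3360) - 0.6640 * log2(0.6640)
= -(-0.5287) - (-0.3923)
= 0.9209

0.9209


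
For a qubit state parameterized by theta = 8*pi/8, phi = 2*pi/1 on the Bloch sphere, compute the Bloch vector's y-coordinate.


theta = 3.1416, phi = 6.2832
r_y = sin(theta)*sin(phi) = 0.0000 * 0.0000
r_y = 0.0000

0.0000


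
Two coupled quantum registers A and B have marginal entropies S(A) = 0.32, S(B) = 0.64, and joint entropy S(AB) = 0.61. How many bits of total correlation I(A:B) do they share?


I(A:B) = S(A) + S(B) - S(AB)
= 0.32 + 0.64 - 0.61
= 0.3500

0.3500


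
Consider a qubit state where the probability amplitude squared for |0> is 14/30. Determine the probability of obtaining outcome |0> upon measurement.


|alpha|^2 = 14/30 = 0.4667
|beta|^2 = 1 - 14/30 = 16/30 = 0.5333
P(|0>) = |alpha|^2 = 0.4667

0.4667


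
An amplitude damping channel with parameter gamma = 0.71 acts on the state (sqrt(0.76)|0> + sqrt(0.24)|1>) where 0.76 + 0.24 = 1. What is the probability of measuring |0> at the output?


For amplitude damping with parameter gamma on state sqrt(a)|0> + sqrt(b)|1>:
alpha^2 = 0.76, beta^2 = 0.24
P(|0>) = alpha^2 + gamma * beta^2
= 0.76 + 0.71 * 0.24
= 0.76 + 0.1704
= 0.9304

0.9304


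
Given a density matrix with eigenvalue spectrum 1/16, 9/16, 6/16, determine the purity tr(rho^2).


tr(rho^2) = sum of eigenvalues squared
= (1/16)^2 + (9/16)^2 + (6/16)^2
= (1 + 81 + 36) / 256
= 118/256
= 0.4609

0.4609


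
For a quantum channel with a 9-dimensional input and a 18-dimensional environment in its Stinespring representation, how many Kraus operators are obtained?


Tracing out the environment in an orthonormal basis {|i>_E} gives Kraus operators K_i = <i|_E U |0>_E.
Number of Kraus operators = dim(H_env) = d_env
= 18

18


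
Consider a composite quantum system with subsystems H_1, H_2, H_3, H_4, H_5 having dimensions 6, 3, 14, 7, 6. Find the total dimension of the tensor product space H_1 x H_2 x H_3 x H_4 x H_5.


dim(H_1 x H_2 x H_3 x H_4 x H_5) = 6 * 3 * 14 * 7 * 6
= 18 * 14 * 7 * 6
= 252 * 7 * 6
= 1764 * 6
= 10584

10584


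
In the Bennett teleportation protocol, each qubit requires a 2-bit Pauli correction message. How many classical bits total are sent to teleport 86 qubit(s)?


Quantum teleportation requires 2 classical bits per qubit teleported.
86 qubit(s) -> 2 * 86 = 172 classical bits

172


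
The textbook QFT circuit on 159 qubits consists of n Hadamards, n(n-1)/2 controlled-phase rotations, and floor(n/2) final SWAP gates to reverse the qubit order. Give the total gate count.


Hadamard gates: 159
Controlled rotations: n*(n-1)/2 = 159*158/2 = 12561
SWAP gates: floor(n/2) = floor(159/2) = 79
Total = 159 + 12561 + 79
= 12799

12799


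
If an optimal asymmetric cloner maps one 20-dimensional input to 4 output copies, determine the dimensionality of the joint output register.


Output space = H^(tensor 4) where dim(H) = 20
dim = 20^4
= 400 (after 2 factors)
= 8000 (after 3 factors)
= 160000 (after 4 factors)
= 160000

160000


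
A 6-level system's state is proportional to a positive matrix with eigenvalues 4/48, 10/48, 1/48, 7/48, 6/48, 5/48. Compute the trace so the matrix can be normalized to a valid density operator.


tr(M) = sum of eigenvalues
= 4/48 + 10/48 + 1/48 + 7/48 + 6/48 + 5/48
= 33/48
= 0.6875

0.6875


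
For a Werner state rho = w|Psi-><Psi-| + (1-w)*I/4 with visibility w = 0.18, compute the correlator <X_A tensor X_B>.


|Psi-> = (|01> - |10>)/sqrt(2)
For the pure Bell state, <X_A X_B> = -1 (Bell-state Pauli correlator).
The maximally-mixed part I/4 has tr(I/4 * P tensor P) = 0 for any traceless Pauli P.
So <X_A X_B>_rho = w * (-1) + (1 - w) * 0
= 0.18 * (-1)
= -0.1800

-0.1800


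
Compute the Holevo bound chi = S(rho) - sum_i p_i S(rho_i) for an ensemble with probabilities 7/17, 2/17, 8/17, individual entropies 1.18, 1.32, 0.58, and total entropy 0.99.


chi = S(rho) - sum_i p_i * S(rho_i)
Weighted entropy = 7/17 * 1.18 + 2/17 * 1.32 + 8/17 * 0.58
= 0.9141
chi = 0.99 - 0.9141
= 0.0759

0.0759


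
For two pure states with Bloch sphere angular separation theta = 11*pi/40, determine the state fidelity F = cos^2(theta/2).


For states separated by angle theta on Bloch sphere:
F = cos^2(theta/2)
theta = 11*pi/40 = 0.8639
theta/2 = 0.4320
cos(theta/2) = 0.9081
F = 0.8247

0.8247


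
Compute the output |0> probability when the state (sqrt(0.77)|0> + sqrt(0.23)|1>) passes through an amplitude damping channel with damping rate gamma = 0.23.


For amplitude damping with parameter gamma on state sqrt(a)|0> + sqrt(b)|1>:
alpha^2 = 0.77, beta^2 = 0.23
P(|0>) = alpha^2 + gamma * beta^2
= 0.77 + 0.23 * 0.23
= 0.77 + 0.0529
= 0.8229

0.8229


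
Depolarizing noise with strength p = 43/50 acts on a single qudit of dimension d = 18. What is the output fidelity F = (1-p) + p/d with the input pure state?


F = (1-p) + p/d
= (1 - 0.8600) + 0.8600/18
= 0.1400 + 0.0478
= 0.1878

0.1878


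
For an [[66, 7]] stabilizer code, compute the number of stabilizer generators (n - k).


For an [[n,k]] stabilizer code:
Number of stabilizer generators = n - k
= 66 - 7
= 59

59


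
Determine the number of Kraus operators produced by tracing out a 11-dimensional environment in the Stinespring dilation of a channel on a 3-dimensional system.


Tracing out the environment in an orthonormal basis {|i>_E} gives Kraus operators K_i = <i|_E U |0>_E.
Number of Kraus operators = dim(H_env) = d_env
= 11

11
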